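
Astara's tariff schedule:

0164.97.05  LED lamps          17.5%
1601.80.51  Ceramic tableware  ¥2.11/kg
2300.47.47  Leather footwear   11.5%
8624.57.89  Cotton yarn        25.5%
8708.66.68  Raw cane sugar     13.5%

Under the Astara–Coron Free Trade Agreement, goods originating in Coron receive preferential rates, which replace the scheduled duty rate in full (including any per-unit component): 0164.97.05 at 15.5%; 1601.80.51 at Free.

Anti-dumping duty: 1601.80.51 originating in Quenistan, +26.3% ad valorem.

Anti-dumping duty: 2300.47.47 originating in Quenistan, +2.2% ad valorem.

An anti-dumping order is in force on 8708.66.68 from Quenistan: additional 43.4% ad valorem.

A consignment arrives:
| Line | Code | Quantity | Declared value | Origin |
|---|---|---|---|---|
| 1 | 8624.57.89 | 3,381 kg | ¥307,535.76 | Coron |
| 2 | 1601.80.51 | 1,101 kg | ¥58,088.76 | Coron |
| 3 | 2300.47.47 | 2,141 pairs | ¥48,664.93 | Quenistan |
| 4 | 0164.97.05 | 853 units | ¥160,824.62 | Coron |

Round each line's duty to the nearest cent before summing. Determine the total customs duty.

¥110,016.54

Line 1 (8624.57.89, Coron, 3,381 kg, ¥307,535.76):
Base rate for 8624.57.89 is 25.5%.
Origin Coron is the FTA partner but 8624.57.89 is not on the preference list; base rate stands.
Duty = ¥307,535.76 × 25.5% = ¥78,421.62.
Line 2 (1601.80.51, Coron, 1,101 kg, ¥58,088.76):
Base rate for 1601.80.51 is ¥2.11/kg.
Origin Coron qualifies under the Astara–Coron agreement and 1601.80.51 is covered: preferential rate Free applies instead.
The additional-duty order on 1601.80.51 targets Quenistan, not Coron; it does not apply.
Duty = ¥58,088.76 × 0% = ¥0.00.
Line 3 (2300.47.47, Quenistan, 2,141 pairs, ¥48,664.93):
Base rate for 2300.47.47 is 11.5%.
Additional duty on 2300.47.47 from Quenistan: +2.2%. Applied ad valorem rate: 11.5% + 2.2% = 13.7%.
Duty = ¥48,664.93 × 13.7% = ¥6,667.10.
Line 4 (0164.97.05, Coron, 853 units, ¥160,824.62):
Base rate for 0164.97.05 is 17.5%.
Origin Coron qualifies under the Astara–Coron agreement and 0164.97.05 is covered: preferential rate 15.5% applies instead.
Duty = ¥160,824.62 × 15.5% = ¥24,927.82.
Total = ¥78,421.62 + ¥0.00 + ¥6,667.10 + ¥24,927.82 = ¥110,016.54.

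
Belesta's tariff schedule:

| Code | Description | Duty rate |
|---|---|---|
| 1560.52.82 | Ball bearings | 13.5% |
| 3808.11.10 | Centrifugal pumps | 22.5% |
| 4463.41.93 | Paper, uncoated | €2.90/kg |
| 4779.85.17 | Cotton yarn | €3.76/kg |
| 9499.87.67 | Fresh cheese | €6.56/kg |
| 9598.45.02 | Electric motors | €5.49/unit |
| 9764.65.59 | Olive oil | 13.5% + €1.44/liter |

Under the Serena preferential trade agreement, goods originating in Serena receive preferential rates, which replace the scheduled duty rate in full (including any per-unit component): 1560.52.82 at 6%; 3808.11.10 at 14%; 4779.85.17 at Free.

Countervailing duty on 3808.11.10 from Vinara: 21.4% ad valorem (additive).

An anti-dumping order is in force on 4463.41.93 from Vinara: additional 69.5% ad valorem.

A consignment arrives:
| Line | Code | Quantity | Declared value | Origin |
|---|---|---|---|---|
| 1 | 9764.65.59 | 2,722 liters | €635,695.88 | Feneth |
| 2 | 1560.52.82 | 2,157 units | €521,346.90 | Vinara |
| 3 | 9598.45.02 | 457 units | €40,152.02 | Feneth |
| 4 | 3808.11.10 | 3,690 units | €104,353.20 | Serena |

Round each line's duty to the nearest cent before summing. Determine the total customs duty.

Line 1 (9764.65.59, Feneth, 2,722 liters, €635,695.88):
Base rate for 9764.65.59 is 13.5% + €1.44/liter.
Duty = €635,695.88 × 13.5% + 2,722 × €1.44 = €89,738.62.
Line 2 (1560.52.82, Vinara, 2,157 units, €521,346.90):
Base rate for 1560.52.82 is 13.5%.
1560.52.82 has an FTA preferential rate, but origin Vinara is not Serena; base rate stands.
Duty = €521,346.90 × 13.5% = €70,381.83.
Line 3 (9598.45.02, Feneth, 457 units, €40,152.02):
Base rate for 9598.45.02 is €5.49/unit.
Duty = 457 × €5.49 = €2,508.93.
Line 4 (3808.11.10, Serena, 3,690 units, €104,353.20):
Base rate for 3808.11.10 is 22.5%.
Origin Serena qualifies under the Belesta–Serena agreement and 3808.11.10 is covered: preferential rate 14% applies instead.
The additional-duty order on 3808.11.10 targets Vinara, not Serena; it does not apply.
Duty = €104,353.20 × 14% = €14,609.45.
Total = €89,738.62 + €70,381.83 + €2,508.93 + €14,609.45 = €177,238.83.

€177,238.83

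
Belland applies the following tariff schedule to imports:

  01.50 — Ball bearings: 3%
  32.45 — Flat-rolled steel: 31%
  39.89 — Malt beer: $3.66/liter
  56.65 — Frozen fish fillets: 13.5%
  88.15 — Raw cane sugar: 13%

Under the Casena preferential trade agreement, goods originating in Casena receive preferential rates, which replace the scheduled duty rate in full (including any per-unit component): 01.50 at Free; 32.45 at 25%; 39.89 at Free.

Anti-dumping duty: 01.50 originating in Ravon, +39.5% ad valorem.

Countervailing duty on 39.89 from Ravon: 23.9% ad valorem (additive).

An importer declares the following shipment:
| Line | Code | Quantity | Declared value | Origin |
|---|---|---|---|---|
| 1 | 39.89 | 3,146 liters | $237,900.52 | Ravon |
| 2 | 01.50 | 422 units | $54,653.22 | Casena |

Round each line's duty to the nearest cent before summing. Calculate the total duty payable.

$68,372.58

Line 1 (39.89, Ravon, 3,146 liters, $237,900.52):
Base rate for 39.89 is $3.66/liter.
39.89 has an FTA preferential rate, but origin Ravon is not Casena; base rate stands.
Additional duty on 39.89 from Ravon: +23.9% ad valorem. Applied ad valorem rate = 23.9%.
Duty = $237,900.52 × 23.9% + 3,146 × $3.66 = $68,372.58.
Line 2 (01.50, Casena, 422 units, $54,653.22):
Base rate for 01.50 is 3%.
Origin Casena qualifies under the Belland–Casena agreement and 01.50 is covered: preferential rate Free applies instead.
The additional-duty order on 01.50 targets Ravon, not Casena; it does not apply.
Duty = $54,653.22 × 0% = $0.00.
Total = $68,372.58 + $0.00 = $68,372.58.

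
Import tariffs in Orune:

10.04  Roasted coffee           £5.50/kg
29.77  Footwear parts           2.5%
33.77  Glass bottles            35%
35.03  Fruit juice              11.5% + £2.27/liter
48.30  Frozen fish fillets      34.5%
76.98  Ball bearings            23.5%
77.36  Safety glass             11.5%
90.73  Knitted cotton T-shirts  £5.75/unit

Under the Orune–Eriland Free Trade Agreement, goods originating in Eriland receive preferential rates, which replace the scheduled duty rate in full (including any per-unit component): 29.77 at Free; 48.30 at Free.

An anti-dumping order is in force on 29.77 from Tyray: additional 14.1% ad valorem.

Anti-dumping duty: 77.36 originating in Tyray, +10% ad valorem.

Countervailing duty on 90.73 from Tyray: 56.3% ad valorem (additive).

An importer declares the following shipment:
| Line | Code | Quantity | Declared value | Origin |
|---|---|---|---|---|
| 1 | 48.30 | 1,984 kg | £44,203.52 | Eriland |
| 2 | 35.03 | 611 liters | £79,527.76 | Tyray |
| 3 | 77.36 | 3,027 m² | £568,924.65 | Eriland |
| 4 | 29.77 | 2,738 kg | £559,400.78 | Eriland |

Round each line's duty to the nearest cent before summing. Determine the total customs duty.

£75,958.99

Line 1 (48.30, Eriland, 1,984 kg, £44,203.52):
Base rate for 48.30 is 34.5%.
Origin Eriland qualifies under the Orune–Eriland agreement and 48.30 is covered: preferential rate Free applies instead.
Duty = £44,203.52 × 0% = £0.00.
Line 2 (35.03, Tyray, 611 liters, £79,527.76):
Base rate for 35.03 is 11.5% + £2.27/liter.
Duty = £79,527.76 × 11.5% + 611 × £2.27 = £10,532.66.
Line 3 (77.36, Eriland, 3,027 m², £568,924.65):
Base rate for 77.36 is 11.5%.
Origin Eriland is the FTA partner but 77.36 is not on the preference list; base rate stands.
The additional-duty order on 77.36 targets Tyray, not Eriland; it does not apply.
Duty = £568,924.65 × 11.5% = £65,426.33.
Line 4 (29.77, Eriland, 2,738 kg, £559,400.78):
Base rate for 29.77 is 2.5%.
Origin Eriland qualifies under the Orune–Eriland agreement and 29.77 is covered: preferential rate Free applies instead.
The additional-duty order on 29.77 targets Tyray, not Eriland; it does not apply.
Duty = £559,400.78 × 0% = £0.00.
Total = £0.00 + £10,532.66 + £65,426.33 + £0.00 = £75,958.99.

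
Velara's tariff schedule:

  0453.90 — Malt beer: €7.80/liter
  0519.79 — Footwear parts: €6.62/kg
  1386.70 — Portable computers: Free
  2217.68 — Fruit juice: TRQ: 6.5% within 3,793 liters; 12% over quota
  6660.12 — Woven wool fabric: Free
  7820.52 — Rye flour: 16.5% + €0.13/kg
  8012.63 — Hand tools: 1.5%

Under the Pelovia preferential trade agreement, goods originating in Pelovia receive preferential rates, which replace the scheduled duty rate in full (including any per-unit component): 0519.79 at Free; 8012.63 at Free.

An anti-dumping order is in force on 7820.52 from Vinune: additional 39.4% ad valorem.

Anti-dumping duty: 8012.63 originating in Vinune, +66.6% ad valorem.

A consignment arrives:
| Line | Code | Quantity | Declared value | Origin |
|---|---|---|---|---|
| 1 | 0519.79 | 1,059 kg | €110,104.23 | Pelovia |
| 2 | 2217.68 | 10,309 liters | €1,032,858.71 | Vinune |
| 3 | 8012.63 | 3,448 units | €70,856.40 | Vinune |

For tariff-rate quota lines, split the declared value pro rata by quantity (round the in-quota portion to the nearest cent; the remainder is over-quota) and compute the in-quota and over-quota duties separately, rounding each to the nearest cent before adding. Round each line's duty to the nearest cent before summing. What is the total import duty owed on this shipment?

Line 1 (0519.79, Pelovia, 1,059 kg, €110,104.23):
Base rate for 0519.79 is €6.62/kg.
Origin Pelovia qualifies under the Velara–Pelovia agreement and 0519.79 is covered: preferential rate Free applies instead.
Duty = €110,104.23 × 0% = €0.00.
Line 2 (2217.68, Vinune, 10,309 liters, €1,032,858.71):
Code 2217.68 is under a tariff-rate quota (threshold 3,793 liters). In-quota: 3,793 liters at 6.5%; over-quota: 6,516 liters at 12%.
Pro-rata value split: in-quota = €1,032,858.71 × 3,793/10,309 = €380,020.67; over-quota = €1,032,858.71 − €380,020.67 = €652,838.04.
In-quota duty = €380,020.67 × 6.5% = €24,701.34. Over-quota duty = €652,838.04 × 12% = €78,340.56.
Line duty = €24,701.34 + €78,340.56 = €103,041.90.
Line 3 (8012.63, Vinune, 3,448 units, €70,856.40):
Base rate for 8012.63 is 1.5%.
8012.63 has an FTA preferential rate, but origin Vinune is not Pelovia; base rate stands.
Additional duty on 8012.63 from Vinune: +66.6%. Applied ad valorem rate: 1.5% + 66.6% = 68.1%.
Duty = €70,856.40 × 68.1% = €48,253.21.
Total = €0.00 + €103,041.90 + €48,253.21 = €151,295.11.

€151,295.11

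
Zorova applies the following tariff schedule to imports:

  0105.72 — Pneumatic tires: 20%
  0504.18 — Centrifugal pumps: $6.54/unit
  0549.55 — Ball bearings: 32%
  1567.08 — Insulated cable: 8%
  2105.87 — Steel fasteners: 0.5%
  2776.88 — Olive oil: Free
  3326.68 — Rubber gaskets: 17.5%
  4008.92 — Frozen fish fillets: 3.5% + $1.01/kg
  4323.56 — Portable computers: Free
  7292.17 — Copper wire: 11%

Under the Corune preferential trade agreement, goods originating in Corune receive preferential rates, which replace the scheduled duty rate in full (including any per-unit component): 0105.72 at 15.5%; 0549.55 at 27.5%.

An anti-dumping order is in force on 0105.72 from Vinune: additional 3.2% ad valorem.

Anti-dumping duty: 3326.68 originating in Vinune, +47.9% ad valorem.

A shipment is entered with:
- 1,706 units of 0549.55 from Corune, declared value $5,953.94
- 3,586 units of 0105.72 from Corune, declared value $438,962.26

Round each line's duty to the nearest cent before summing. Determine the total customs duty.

$69,676.48

Line 1 (0549.55, Corune, 1,706 units, $5,953.94):
Base rate for 0549.55 is 32%.
Origin Corune qualifies under the Zorova–Corune agreement and 0549.55 is covered: preferential rate 27.5% applies instead.
Duty = $5,953.94 × 27.5% = $1,637.33.
Line 2 (0105.72, Corune, 3,586 units, $438,962.26):
Base rate for 0105.72 is 20%.
Origin Corune qualifies under the Zorova–Corune agreement and 0105.72 is covered: preferential rate 15.5% applies instead.
The additional-duty order on 0105.72 targets Vinune, not Corune; it does not apply.
Duty = $438,962.26 × 15.5% = $68,039.15.
Total = $1,637.33 + $68,039.15 = $69,676.48.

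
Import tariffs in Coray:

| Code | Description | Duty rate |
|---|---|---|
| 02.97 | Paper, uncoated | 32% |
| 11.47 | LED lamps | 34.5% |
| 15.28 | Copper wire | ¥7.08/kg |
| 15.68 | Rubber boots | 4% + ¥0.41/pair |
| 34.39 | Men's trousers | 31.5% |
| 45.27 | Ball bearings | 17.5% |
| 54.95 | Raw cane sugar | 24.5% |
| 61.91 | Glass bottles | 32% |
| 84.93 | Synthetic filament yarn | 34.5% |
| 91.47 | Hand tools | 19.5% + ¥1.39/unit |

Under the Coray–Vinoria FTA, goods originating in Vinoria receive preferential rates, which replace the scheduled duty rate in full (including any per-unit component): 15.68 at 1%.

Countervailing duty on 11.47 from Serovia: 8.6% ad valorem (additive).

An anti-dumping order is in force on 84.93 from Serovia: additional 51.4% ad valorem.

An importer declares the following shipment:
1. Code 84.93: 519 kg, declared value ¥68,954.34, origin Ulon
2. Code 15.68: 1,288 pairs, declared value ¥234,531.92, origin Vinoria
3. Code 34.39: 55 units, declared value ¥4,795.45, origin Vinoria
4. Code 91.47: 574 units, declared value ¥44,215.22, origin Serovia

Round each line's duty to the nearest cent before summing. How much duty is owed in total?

¥37,064.97

Line 1 (84.93, Ulon, 519 kg, ¥68,954.34):
Base rate for 84.93 is 34.5%.
The additional-duty order on 84.93 targets Serovia, not Ulon; it does not apply.
Duty = ¥68,954.34 × 34.5% = ¥23,789.25.
Line 2 (15.68, Vinoria, 1,288 pairs, ¥234,531.92):
Base rate for 15.68 is 4% + ¥0.41/pair.
Origin Vinoria qualifies under the Coray–Vinoria agreement and 15.68 is covered: preferential rate 1% applies instead.
Duty = ¥234,531.92 × 1% = ¥2,345.32.
Line 3 (34.39, Vinoria, 55 units, ¥4,795.45):
Base rate for 34.39 is 31.5%.
Origin Vinoria is the FTA partner but 34.39 is not on the preference list; base rate stands.
Duty = ¥4,795.45 × 31.5% = ¥1,510.57.
Line 4 (91.47, Serovia, 574 units, ¥44,215.22):
Base rate for 91.47 is 19.5% + ¥1.39/unit.
Duty = ¥44,215.22 × 19.5% + 574 × ¥1.39 = ¥9,419.83.
Total = ¥23,789.25 + ¥2,345.32 + ¥1,510.57 + ¥9,419.83 = ¥37,064.97.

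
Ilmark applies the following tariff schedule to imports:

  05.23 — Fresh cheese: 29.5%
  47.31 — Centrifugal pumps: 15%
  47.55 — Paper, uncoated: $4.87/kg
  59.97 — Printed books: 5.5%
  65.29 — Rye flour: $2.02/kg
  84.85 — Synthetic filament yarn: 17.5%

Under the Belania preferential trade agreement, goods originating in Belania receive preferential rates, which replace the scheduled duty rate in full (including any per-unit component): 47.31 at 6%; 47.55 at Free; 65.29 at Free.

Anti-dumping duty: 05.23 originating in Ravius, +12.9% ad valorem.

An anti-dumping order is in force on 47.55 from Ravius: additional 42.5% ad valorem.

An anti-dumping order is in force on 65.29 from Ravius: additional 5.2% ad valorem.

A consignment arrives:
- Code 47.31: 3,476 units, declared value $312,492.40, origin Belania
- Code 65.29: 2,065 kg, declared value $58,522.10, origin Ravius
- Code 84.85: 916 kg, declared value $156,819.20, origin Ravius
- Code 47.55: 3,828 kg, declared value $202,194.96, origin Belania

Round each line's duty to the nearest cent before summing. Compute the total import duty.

Line 1 (47.31, Belania, 3,476 units, $312,492.40):
Base rate for 47.31 is 15%.
Origin Belania qualifies under the Ilmark–Belania agreement and 47.31 is covered: preferential rate 6% applies instead.
Duty = $312,492.40 × 6% = $18,749.54.
Line 2 (65.29, Ravius, 2,065 kg, $58,522.10):
Base rate for 65.29 is $2.02/kg.
65.29 has an FTA preferential rate, but origin Ravius is not Belania; base rate stands.
Additional duty on 65.29 from Ravius: +5.2% ad valorem. Applied ad valorem rate = 5.2%.
Duty = $58,522.10 × 5.2% + 2,065 × $2.02 = $7,214.45.
Line 3 (84.85, Ravius, 916 kg, $156,819.20):
Base rate for 84.85 is 17.5%.
Duty = $156,819.20 × 17.5% = $27,443.36.
Line 4 (47.55, Belania, 3,828 kg, $202,194.96):
Base rate for 47.55 is $4.87/kg.
Origin Belania qualifies under the Ilmark–Belania agreement and 47.55 is covered: preferential rate Free applies instead.
The additional-duty order on 47.55 targets Ravius, not Belania; it does not apply.
Duty = $202,194.96 × 0% = $0.00.
Total = $18,749.54 + $7,214.45 + $27,443.36 + $0.00 = $53,407.35.

$53,407.35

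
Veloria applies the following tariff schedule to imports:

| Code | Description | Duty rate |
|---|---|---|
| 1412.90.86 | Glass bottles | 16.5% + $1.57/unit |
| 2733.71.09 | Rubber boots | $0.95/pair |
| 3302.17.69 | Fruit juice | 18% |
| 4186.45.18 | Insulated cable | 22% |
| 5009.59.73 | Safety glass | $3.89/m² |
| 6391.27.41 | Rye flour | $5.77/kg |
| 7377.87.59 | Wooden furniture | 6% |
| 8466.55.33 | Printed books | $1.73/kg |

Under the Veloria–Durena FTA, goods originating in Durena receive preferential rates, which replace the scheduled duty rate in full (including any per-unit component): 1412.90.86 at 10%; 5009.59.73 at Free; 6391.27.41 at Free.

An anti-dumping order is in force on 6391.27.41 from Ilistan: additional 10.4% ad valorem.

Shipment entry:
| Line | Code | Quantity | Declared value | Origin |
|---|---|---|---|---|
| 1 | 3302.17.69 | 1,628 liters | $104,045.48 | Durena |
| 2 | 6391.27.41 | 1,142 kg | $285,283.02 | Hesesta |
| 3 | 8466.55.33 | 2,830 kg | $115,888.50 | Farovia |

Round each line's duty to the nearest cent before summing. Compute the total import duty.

Line 1 (3302.17.69, Durena, 1,628 liters, $104,045.48):
Base rate for 3302.17.69 is 18%.
Origin Durena is the FTA partner but 3302.17.69 is not on the preference list; base rate stands.
Duty = $104,045.48 × 18% = $18,728.19.
Line 2 (6391.27.41, Hesesta, 1,142 kg, $285,283.02):
Base rate for 6391.27.41 is $5.77/kg.
6391.27.41 has an FTA preferential rate, but origin Hesesta is not Durena; base rate stands.
The additional-duty order on 6391.27.41 targets Ilistan, not Hesesta; it does not apply.
Duty = 1,142 × $5.77 = $6,589.34.
Line 3 (8466.55.33, Farovia, 2,830 kg, $115,888.50):
Base rate for 8466.55.33 is $1.73/kg.
Duty = 2,830 × $1.73 = $4,895.90.
Total = $18,728.19 + $6,589.34 + $4,895.90 = $30,213.43.

$30,213.43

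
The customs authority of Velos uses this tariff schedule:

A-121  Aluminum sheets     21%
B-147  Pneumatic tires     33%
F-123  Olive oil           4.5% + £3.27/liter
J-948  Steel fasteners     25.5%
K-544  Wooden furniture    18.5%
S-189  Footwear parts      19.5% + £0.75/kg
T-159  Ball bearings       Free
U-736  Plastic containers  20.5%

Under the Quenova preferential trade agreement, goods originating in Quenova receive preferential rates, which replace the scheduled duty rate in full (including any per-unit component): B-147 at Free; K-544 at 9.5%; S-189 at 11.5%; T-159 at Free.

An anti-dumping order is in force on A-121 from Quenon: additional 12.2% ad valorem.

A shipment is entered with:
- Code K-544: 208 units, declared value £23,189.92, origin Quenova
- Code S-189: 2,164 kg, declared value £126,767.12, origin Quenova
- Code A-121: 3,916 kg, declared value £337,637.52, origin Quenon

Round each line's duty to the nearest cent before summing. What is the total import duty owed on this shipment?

Line 1 (K-544, Quenova, 208 units, £23,189.92):
Base rate for K-544 is 18.5%.
Origin Quenova qualifies under the Velos–Quenova agreement and K-544 is covered: preferential rate 9.5% applies instead.
Duty = £23,189.92 × 9.5% = £2,203.04.
Line 2 (S-189, Quenova, 2,164 kg, £126,767.12):
Base rate for S-189 is 19.5% + £0.75/kg.
Origin Quenova qualifies under the Velos–Quenova agreement and S-189 is covered: preferential rate 11.5% applies instead.
Duty = £126,767.12 × 11.5% = £14,578.22.
Line 3 (A-121, Quenon, 3,916 kg, £337,637.52):
Base rate for A-121 is 21%.
Additional duty on A-121 from Quenon: +12.2%. Applied ad valorem rate: 21% + 12.2% = 33.2%.
Duty = £337,637.52 × 33.2% = £112,095.66.
Total = £2,203.04 + £14,578.22 + £112,095.66 = £128,876.92.

£128,876.92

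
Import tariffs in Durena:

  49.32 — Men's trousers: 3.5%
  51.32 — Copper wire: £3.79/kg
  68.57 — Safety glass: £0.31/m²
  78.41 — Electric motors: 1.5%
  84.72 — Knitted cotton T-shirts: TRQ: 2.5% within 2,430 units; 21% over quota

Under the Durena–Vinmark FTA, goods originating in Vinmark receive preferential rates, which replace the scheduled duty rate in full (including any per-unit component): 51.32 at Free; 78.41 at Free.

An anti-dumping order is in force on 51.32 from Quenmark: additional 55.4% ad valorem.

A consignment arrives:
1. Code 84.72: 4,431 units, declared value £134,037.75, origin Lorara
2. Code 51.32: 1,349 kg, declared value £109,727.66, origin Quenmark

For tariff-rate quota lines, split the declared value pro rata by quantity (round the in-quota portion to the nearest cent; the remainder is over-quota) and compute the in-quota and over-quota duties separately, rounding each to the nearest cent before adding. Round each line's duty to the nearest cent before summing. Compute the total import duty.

Line 1 (84.72, Lorara, 4,431 units, £134,037.75):
Code 84.72 is under a tariff-rate quota (threshold 2,430 units). In-quota: 2,430 units at 2.5%; over-quota: 2,001 units at 21%.
Pro-rata value split: in-quota = £134,037.75 × 2,430/4,431 = £73,507.50; over-quota = £134,037.75 − £73,507.50 = £60,530.25.
In-quota duty = £73,507.50 × 2.5% = £1,837.69. Over-quota duty = £60,530.25 × 21% = £12,711.35.
Line duty = £1,837.69 + £12,711.35 = £14,549.04.
Line 2 (51.32, Quenmark, 1,349 kg, £109,727.66):
Base rate for 51.32 is £3.79/kg.
51.32 has an FTA preferential rate, but origin Quenmark is not Vinmark; base rate stands.
Additional duty on 51.32 from Quenmark: +55.4% ad valorem. Applied ad valorem rate = 55.4%.
Duty = £109,727.66 × 55.4% + 1,349 × £3.79 = £65,901.83.
Total = £14,549.04 + £65,901.83 = £80,450.87.

£80,450.87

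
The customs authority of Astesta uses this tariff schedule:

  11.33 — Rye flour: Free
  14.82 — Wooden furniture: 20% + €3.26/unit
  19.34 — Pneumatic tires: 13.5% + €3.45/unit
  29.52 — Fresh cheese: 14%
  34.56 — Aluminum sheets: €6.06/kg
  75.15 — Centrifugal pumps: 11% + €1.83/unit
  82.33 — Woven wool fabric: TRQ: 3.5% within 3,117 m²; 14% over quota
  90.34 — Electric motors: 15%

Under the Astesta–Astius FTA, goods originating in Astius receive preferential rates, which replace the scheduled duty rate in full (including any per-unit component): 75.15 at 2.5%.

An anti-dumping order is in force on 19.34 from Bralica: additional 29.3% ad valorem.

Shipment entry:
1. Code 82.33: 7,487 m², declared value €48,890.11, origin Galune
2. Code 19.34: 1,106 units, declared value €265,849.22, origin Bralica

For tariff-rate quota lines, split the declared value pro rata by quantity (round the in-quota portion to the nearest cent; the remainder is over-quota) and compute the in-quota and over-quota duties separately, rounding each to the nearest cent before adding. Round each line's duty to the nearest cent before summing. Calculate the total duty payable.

Line 1 (82.33, Galune, 7,487 m², €48,890.11):
Code 82.33 is under a tariff-rate quota (threshold 3,117 m²). In-quota: 3,117 m² at 3.5%; over-quota: 4,370 m² at 14%.
Pro-rata value split: in-quota = €48,890.11 × 3,117/7,487 = €20,354.01; over-quota = €48,890.11 − €20,354.01 = €28,536.10.
In-quota duty = €20,354.01 × 3.5% = €712.39. Over-quota duty = €28,536.10 × 14% = €3,995.05.
Line duty = €712.39 + €3,995.05 = €4,707.44.
Line 2 (19.34, Bralica, 1,106 units, €265,849.22):
Base rate for 19.34 is 13.5% + €3.45/unit.
Additional duty on 19.34 from Bralica: +29.3%. Applied ad valorem rate: 13.5% + 29.3% = 42.8%.
Duty = €265,849.22 × 42.8% + 1,106 × €3.45 = €117,599.17.
Total = €4,707.44 + €117,599.17 = €122,306.61.

€122,306.61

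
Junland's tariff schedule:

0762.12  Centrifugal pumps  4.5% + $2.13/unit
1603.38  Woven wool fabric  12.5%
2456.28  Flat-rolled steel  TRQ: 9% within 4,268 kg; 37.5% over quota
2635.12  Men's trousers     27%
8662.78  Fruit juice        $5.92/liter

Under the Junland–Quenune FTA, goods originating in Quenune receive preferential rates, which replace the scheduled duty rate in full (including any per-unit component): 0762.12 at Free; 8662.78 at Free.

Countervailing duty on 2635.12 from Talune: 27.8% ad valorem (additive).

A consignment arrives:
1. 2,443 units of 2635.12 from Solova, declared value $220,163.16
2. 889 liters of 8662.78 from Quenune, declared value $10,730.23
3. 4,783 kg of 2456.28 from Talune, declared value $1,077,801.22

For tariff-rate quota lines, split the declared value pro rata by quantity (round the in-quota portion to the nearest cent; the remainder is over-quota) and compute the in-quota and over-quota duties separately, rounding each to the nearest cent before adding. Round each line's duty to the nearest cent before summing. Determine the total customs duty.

Line 1 (2635.12, Solova, 2,443 units, $220,163.16):
Base rate for 2635.12 is 27%.
The additional-duty order on 2635.12 targets Talune, not Solova; it does not apply.
Duty = $220,163.16 × 27% = $59,444.05.
Line 2 (8662.78, Quenune, 889 liters, $10,730.23):
Base rate for 8662.78 is $5.92/liter.
Origin Quenune qualifies under the Junland–Quenune agreement and 8662.78 is covered: preferential rate Free applies instead.
Duty = $10,730.23 × 0% = $0.00.
Line 3 (2456.28, Talune, 4,783 kg, $1,077,801.22):
Code 2456.28 is under a tariff-rate quota (threshold 4,268 kg). In-quota: 4,268 kg at 9%; over-quota: 515 kg at 37.5%.
Pro-rata value split: in-quota = $1,077,801.22 × 4,268/4,783 = $961,751.12; over-quota = $1,077,801.22 − $961,751.12 = $116,050.10.
In-quota duty = $961,751.12 × 9% = $86,557.60. Over-quota duty = $116,050.10 × 37.5% = $43,518.79.
Line duty = $86,557.60 + $43,518.79 = $130,076.39.
Total = $59,444.05 + $0.00 + $130,076.39 = $189,520.44.

$189,520.44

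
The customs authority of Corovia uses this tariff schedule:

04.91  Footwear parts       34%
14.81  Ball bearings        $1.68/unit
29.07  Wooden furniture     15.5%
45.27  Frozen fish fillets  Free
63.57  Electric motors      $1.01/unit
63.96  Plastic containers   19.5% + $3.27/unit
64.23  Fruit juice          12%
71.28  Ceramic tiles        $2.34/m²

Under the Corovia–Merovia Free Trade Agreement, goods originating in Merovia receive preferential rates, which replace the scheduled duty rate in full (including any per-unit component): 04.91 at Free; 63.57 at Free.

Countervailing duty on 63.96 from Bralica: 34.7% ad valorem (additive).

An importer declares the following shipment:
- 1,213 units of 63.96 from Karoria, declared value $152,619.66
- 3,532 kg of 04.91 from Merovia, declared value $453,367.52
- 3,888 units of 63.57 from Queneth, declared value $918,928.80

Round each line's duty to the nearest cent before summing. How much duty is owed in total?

Line 1 (63.96, Karoria, 1,213 units, $152,619.66):
Base rate for 63.96 is 19.5% + $3.27/unit.
The additional-duty order on 63.96 targets Bralica, not Karoria; it does not apply.
Duty = $152,619.66 × 19.5% + 1,213 × $3.27 = $33,727.34.
Line 2 (04.91, Merovia, 3,532 kg, $453,367.52):
Base rate for 04.91 is 34%.
Origin Merovia qualifies under the Corovia–Merovia agreement and 04.91 is covered: preferential rate Free applies instead.
Duty = $453,367.52 × 0% = $0.00.
Line 3 (63.57, Queneth, 3,888 units, $918,928.80):
Base rate for 63.57 is $1.01/unit.
63.57 has an FTA preferential rate, but origin Queneth is not Merovia; base rate stands.
Duty = 3,888 × $1.01 = $3,926.88.
Total = $33,727.34 + $0.00 + $3,926.88 = $37,654.22.

$37,654.22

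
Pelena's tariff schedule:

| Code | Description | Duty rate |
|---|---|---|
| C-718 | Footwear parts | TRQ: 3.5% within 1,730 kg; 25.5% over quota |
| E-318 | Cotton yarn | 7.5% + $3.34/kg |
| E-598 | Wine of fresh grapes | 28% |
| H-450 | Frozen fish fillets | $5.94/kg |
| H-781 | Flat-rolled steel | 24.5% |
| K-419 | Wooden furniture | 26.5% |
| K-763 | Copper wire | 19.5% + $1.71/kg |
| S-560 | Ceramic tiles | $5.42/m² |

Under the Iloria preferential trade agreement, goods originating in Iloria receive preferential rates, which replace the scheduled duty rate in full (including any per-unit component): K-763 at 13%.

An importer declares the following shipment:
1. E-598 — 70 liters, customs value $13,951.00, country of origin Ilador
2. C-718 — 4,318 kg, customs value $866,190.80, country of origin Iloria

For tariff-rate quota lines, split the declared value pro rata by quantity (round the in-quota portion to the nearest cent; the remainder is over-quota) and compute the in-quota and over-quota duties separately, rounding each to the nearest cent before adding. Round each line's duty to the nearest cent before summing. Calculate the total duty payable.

Line 1 (E-598, Ilador, 70 liters, $13,951.00):
Base rate for E-598 is 28%.
Duty = $13,951.00 × 28% = $3,906.28.
Line 2 (C-718, Iloria, 4,318 kg, $866,190.80):
Code C-718 is under a tariff-rate quota (threshold 1,730 kg). In-quota: 1,730 kg at 3.5%; over-quota: 2,588 kg at 25.5%.
Pro-rata value split: in-quota = $866,190.80 × 1,730/4,318 = $347,038.00; over-quota = $866,190.80 − $347,038.00 = $519,152.80.
In-quota duty = $347,038.00 × 3.5% = $12,146.33. Over-quota duty = $519,152.80 × 25.5% = $132,383.96.
Line duty = $12,146.33 + $132,383.96 = $144,530.29.
Total = $3,906.28 + $144,530.29 = $148,436.57.

$148,436.57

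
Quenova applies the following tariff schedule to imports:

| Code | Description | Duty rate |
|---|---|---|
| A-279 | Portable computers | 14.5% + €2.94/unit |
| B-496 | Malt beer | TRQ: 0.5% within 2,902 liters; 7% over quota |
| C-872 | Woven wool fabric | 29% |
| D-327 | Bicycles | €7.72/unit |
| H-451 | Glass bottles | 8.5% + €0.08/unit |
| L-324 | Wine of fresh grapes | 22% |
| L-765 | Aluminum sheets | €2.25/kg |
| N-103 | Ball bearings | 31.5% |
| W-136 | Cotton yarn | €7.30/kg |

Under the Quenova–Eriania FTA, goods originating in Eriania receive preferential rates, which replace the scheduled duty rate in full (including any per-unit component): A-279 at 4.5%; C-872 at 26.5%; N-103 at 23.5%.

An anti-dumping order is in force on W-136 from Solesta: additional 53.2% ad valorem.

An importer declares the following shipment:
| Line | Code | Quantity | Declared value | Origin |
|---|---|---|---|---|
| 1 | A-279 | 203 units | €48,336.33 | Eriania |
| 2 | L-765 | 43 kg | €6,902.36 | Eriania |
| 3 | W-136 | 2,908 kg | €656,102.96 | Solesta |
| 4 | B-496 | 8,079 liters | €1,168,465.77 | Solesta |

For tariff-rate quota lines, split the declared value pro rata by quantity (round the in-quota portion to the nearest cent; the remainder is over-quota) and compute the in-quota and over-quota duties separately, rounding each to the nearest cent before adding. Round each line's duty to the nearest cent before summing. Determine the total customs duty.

Line 1 (A-279, Eriania, 203 units, €48,336.33):
Base rate for A-279 is 14.5% + €2.94/unit.
Origin Eriania qualifies under the Quenova–Eriania agreement and A-279 is covered: preferential rate 4.5% applies instead.
Duty = €48,336.33 × 4.5% = €2,175.13.
Line 2 (L-765, Eriania, 43 kg, €6,902.36):
Base rate for L-765 is €2.25/kg.
Origin Eriania is the FTA partner but L-765 is not on the preference list; base rate stands.
Duty = 43 × €2.25 = €96.75.
Line 3 (W-136, Solesta, 2,908 kg, €656,102.96):
Base rate for W-136 is €7.30/kg.
Additional duty on W-136 from Solesta: +53.2% ad valorem. Applied ad valorem rate = 53.2%.
Duty = €656,102.96 × 53.2% + 2,908 × €7.30 = €370,275.17.
Line 4 (B-496, Solesta, 8,079 liters, €1,168,465.77):
Code B-496 is under a tariff-rate quota (threshold 2,902 liters). In-quota: 2,902 liters at 0.5%; over-quota: 5,177 liters at 7%.
Pro-rata value split: in-quota = €1,168,465.77 × 2,902/8,079 = €419,716.26; over-quota = €1,168,465.77 − €419,716.26 = €748,749.51.
In-quota duty = €419,716.26 × 0.5% = €2,098.58. Over-quota duty = €748,749.51 × 7% = €52,412.47.
Line duty = €2,098.58 + €52,412.47 = €54,511.05.
Total = €2,175.13 + €96.75 + €370,275.17 + €54,511.05 = €427,058.10.

€427,058.10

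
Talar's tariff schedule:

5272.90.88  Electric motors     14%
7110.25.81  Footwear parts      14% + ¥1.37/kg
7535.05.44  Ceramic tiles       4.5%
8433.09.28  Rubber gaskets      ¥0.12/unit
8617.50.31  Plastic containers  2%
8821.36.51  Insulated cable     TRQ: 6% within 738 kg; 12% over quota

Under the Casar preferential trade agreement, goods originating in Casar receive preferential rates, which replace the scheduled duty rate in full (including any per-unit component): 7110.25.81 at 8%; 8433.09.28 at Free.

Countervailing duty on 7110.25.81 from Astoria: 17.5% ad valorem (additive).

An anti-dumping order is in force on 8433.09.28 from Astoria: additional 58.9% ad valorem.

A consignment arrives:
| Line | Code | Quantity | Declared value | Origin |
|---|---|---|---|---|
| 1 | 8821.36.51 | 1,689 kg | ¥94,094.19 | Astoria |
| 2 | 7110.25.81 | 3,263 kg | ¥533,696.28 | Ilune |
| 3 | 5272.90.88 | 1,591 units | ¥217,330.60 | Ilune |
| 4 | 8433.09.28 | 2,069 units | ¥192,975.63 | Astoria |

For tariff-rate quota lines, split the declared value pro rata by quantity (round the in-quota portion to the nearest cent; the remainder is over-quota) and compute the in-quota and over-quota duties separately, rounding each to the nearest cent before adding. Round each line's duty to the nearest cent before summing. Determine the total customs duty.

¥232,349.47

Line 1 (8821.36.51, Astoria, 1,689 kg, ¥94,094.19):
Code 8821.36.51 is under a tariff-rate quota (threshold 738 kg). In-quota: 738 kg at 6%; over-quota: 951 kg at 12%.
Pro-rata value split: in-quota = ¥94,094.19 × 738/1,689 = ¥41,113.98; over-quota = ¥94,094.19 − ¥41,113.98 = ¥52,980.21.
In-quota duty = ¥41,113.98 × 6% = ¥2,466.84. Over-quota duty = ¥52,980.21 × 12% = ¥6,357.63.
Line duty = ¥2,466.84 + ¥6,357.63 = ¥8,824.47.
Line 2 (7110.25.81, Ilune, 3,263 kg, ¥533,696.28):
Base rate for 7110.25.81 is 14% + ¥1.37/kg.
7110.25.81 has an FTA preferential rate, but origin Ilune is not Casar; base rate stands.
The additional-duty order on 7110.25.81 targets Astoria, not Ilune; it does not apply.
Duty = ¥533,696.28 × 14% + 3,263 × ¥1.37 = ¥79,187.79.
Line 3 (5272.90.88, Ilune, 1,591 units, ¥217,330.60):
Base rate for 5272.90.88 is 14%.
Duty = ¥217,330.60 × 14% = ¥30,426.28.
Line 4 (8433.09.28, Astoria, 2,069 units, ¥192,975.63):
Base rate for 8433.09.28 is ¥0.12/unit.
8433.09.28 has an FTA preferential rate, but origin Astoria is not Casar; base rate stands.
Additional duty on 8433.09.28 from Astoria: +58.9% ad valorem. Applied ad valorem rate = 58.9%.
Duty = ¥192,975.63 × 58.9% + 2,069 × ¥0.12 = ¥113,910.93.
Total = ¥8,824.47 + ¥79,187.79 + ¥30,426.28 + ¥113,910.93 = ¥232,349.47.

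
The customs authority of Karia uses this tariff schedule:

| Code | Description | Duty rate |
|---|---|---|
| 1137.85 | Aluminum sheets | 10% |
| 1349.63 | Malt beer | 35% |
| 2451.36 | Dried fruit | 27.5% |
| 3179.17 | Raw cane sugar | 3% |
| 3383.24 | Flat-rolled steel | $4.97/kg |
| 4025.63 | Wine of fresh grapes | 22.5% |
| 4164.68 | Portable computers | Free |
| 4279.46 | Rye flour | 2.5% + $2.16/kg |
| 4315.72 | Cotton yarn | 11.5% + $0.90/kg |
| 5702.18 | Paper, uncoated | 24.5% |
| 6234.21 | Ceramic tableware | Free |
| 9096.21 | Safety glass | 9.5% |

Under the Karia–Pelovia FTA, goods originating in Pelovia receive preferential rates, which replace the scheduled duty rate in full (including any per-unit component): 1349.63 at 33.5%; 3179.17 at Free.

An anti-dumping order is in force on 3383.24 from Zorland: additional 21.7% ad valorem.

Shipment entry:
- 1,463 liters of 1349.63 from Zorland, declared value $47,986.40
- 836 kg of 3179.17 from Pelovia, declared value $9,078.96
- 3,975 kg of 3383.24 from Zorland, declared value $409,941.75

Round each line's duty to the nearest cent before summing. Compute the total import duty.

$125,508.35

Line 1 (1349.63, Zorland, 1,463 liters, $47,986.40):
Base rate for 1349.63 is 35%.
1349.63 has an FTA preferential rate, but origin Zorland is not Pelovia; base rate stands.
Duty = $47,986.40 × 35% = $16,795.24.
Line 2 (3179.17, Pelovia, 836 kg, $9,078.96):
Base rate for 3179.17 is 3%.
Origin Pelovia qualifies under the Karia–Pelovia agreement and 3179.17 is covered: preferential rate Free applies instead.
Duty = $9,078.96 × 0% = $0.00.
Line 3 (3383.24, Zorland, 3,975 kg, $409,941.75):
Base rate for 3383.24 is $4.97/kg.
Additional duty on 3383.24 from Zorland: +21.7% ad valorem. Applied ad valorem rate = 21.7%.
Duty = $409,941.75 × 21.7% + 3,975 × $4.97 = $108,713.11.
Total = $16,795.24 + $0.00 + $108,713.11 = $125,508.35.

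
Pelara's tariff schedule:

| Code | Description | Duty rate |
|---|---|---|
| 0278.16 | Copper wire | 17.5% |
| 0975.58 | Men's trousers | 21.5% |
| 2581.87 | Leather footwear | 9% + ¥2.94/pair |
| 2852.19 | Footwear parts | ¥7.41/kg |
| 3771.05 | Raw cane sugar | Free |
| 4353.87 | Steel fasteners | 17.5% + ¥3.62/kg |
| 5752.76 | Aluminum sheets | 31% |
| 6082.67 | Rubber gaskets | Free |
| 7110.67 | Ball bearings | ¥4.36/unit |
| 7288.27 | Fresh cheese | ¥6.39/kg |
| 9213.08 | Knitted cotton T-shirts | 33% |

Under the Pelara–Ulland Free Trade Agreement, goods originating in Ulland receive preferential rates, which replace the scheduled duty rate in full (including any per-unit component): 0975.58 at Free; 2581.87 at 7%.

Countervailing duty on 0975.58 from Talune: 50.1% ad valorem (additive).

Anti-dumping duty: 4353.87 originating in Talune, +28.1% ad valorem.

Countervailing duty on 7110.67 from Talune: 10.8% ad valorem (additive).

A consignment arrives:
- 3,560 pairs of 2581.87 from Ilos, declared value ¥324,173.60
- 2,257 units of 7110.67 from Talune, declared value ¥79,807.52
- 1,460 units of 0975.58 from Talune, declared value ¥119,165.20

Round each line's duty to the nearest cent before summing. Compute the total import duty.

Line 1 (2581.87, Ilos, 3,560 pairs, ¥324,173.60):
Base rate for 2581.87 is 9% + ¥2.94/pair.
2581.87 has an FTA preferential rate, but origin Ilos is not Ulland; base rate stands.
Duty = ¥324,173.60 × 9% + 3,560 × ¥2.94 = ¥39,642.02.
Line 2 (7110.67, Talune, 2,257 units, ¥79,807.52):
Base rate for 7110.67 is ¥4.36/unit.
Additional duty on 7110.67 from Talune: +10.8% ad valorem. Applied ad valorem rate = 10.8%.
Duty = ¥79,807.52 × 10.8% + 2,257 × ¥4.36 = ¥18,459.73.
Line 3 (0975.58, Talune, 1,460 units, ¥119,165.20):
Base rate for 0975.58 is 21.5%.
0975.58 has an FTA preferential rate, but origin Talune is not Ulland; base rate stands.
Additional duty on 0975.58 from Talune: +50.1%. Applied ad valorem rate: 21.5% + 50.1% = 71.6%.
Duty = ¥119,165.20 × 71.6% = ¥85,322.28.
Total = ¥39,642.02 + ¥18,459.73 + ¥85,322.28 = ¥143,424.03.

¥143,424.03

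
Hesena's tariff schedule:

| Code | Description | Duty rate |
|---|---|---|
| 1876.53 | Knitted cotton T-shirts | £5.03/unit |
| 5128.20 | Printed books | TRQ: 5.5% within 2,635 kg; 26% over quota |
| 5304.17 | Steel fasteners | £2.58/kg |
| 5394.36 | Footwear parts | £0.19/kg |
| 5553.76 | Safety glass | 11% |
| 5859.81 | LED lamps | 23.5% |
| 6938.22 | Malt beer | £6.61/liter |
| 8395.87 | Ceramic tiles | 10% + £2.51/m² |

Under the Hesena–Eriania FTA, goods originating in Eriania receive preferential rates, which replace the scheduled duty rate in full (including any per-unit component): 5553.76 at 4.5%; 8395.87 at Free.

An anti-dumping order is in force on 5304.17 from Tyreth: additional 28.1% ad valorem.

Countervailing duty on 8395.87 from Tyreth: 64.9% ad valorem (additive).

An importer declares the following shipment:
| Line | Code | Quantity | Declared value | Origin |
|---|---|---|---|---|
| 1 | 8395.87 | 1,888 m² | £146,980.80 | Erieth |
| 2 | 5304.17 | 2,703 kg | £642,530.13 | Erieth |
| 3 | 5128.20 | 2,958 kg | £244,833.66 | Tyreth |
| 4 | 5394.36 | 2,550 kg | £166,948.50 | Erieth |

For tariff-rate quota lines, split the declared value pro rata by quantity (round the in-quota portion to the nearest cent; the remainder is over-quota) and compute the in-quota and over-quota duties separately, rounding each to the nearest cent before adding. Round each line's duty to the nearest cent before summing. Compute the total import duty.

£45,841.66

Line 1 (8395.87, Erieth, 1,888 m², £146,980.80):
Base rate for 8395.87 is 10% + £2.51/m².
8395.87 has an FTA preferential rate, but origin Erieth is not Eriania; base rate stands.
The additional-duty order on 8395.87 targets Tyreth, not Erieth; it does not apply.
Duty = £146,980.80 × 10% + 1,888 × £2.51 = £19,436.96.
Line 2 (5304.17, Erieth, 2,703 kg, £642,530.13):
Base rate for 5304.17 is £2.58/kg.
The additional-duty order on 5304.17 targets Tyreth, not Erieth; it does not apply.
Duty = 2,703 × £2.58 = £6,973.74.
Line 3 (5128.20, Tyreth, 2,958 kg, £244,833.66):
Code 5128.20 is under a tariff-rate quota (threshold 2,635 kg). In-quota: 2,635 kg at 5.5%; over-quota: 323 kg at 26%.
Pro-rata value split: in-quota = £244,833.66 × 2,635/2,958 = £218,098.95; over-quota = £244,833.66 − £218,098.95 = £26,734.71.
In-quota duty = £218,098.95 × 5.5% = £11,995.44. Over-quota duty = £26,734.71 × 26% = £6,951.02.
Line duty = £11,995.44 + £6,951.02 = £18,946.46.
Line 4 (5394.36, Erieth, 2,550 kg, £166,948.50):
Base rate for 5394.36 is £0.19/kg.
Duty = 2,550 × £0.19 = £484.50.
Total = £19,436.96 + £6,973.74 + £18,946.46 + £484.50 = £45,841.66.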